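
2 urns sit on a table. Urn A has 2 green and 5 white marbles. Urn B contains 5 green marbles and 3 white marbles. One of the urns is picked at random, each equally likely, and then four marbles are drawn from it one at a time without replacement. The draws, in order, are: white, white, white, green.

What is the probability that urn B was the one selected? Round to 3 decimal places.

0.111

Under each hypothesis, the probability of the observed sequence is: P(data | urn A) = (5/7)(4/6)(3/5)(2/4) = 1/7; P(data | urn B) = (3/8)(2/7)(1/6)(5/5) = 1/56.
Weighting by the prior gives 1/2 · 1/7 = 1/14, 1/2 · 1/56 = 1/112; these sum to 9/112.
So P(urn B | data) = (1/112) / (9/112) = 1/9.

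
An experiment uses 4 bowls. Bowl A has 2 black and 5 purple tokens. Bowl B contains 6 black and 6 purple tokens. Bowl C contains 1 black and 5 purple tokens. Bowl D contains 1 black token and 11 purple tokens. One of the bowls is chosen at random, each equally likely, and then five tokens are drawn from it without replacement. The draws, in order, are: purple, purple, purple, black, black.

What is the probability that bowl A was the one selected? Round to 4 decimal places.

0.5570

Under each hypothesis, the probability of the observed sequence is: P(data | bowl A) = (5/7)(4/6)(3/5)(2/4)(1/3) = 0.047619; P(data | bowl B) = (6/12)(5/11)(4/10)(6/9)(5/8) = 0.037879; P(data | bowl C) = (5/6)(4/5)(3/4)(1/3)(0/2) = 0; P(data | bowl D) = (11/12)(10/11)(9/10)(1/9)(0/8) = 0.
Multiplying each by its prior: 1/4 · 0.047619 = 0.011905, 1/4 · 0.037879 = 0.0094697, 1/4 · 0 = 0, 1/4 · 0 = 0; these sum to 0.021374.
Therefore the posterior P(bowl A | data) = (0.011905) / (0.021374) = 0.55696.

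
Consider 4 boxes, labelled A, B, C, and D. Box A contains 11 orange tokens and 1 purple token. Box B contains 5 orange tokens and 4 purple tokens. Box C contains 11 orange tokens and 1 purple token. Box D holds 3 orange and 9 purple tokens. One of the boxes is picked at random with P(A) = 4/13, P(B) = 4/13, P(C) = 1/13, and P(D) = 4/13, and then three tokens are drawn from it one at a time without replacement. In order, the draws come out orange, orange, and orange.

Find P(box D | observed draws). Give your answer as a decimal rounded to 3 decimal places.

0.004

Compute the likelihood of the observed sequence for each case: P(data | box A) = (11/12)(10/11)(9/10) = 0.75; P(data | box B) = (5/9)(4/8)(3/7) = 0.11905; P(data | box C) = (11/12)(10/11)(9/10) = 0.75; P(data | box D) = (3/12)(2/11)(1/10) = 0.0045455.
The prior-weighted likelihoods are 4/13 · 0.75 = 0.23077, 4/13 · 0.11905 = 0.03663, 1/13 · 0.75 = 0.057692, 4/13 · 0.0045455 = 0.0013986; summing to 0.32649.
Hence P(box D | data) = (0.0013986) / (0.32649) = 0.0042837.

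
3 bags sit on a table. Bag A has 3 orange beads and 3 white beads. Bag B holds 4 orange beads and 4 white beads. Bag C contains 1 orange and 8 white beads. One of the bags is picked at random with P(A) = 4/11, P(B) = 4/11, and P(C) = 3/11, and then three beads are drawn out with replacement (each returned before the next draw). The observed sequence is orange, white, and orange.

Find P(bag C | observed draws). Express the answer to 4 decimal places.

The likelihood of the observed sequence under each hypothesis: P(data | bag A) = (3/6)(3/6)(3/6) = 0.125; P(data | bag B) = (4/8)(4/8)(4/8) = 0.125; P(data | bag C) = (1/9)(8/9)(1/9) = 0.010974.
Multiplying each by its prior: 4/11 · 0.125 = 0.045455, 4/11 · 0.125 = 0.045455, 3/11 · 0.010974 = 0.0029929; summing to 0.093902.
So P(bag C | data) = (0.0029929) / (0.093902) = 0.031873.

0.0319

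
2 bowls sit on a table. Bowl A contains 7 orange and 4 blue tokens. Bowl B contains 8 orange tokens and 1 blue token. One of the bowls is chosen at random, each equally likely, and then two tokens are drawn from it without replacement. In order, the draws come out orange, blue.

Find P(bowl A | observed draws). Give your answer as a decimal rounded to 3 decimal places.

0.696

For each hypothesis, P(data | H) works out to: P(data | bowl A) = (7/11)(4/10) = 14/55; P(data | bowl B) = (8/9)(1/8) = 1/9.
Weighting by the prior gives 1/2 · 14/55 = 7/55, 1/2 · 1/9 = 1/18; with total 181/990.
Hence P(bowl A | data) = (7/55) / (181/990) = 126/181.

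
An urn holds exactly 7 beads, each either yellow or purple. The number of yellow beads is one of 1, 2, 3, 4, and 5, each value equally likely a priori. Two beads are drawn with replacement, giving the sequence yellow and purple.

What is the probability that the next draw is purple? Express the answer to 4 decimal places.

The likelihood of the observed sequence under each hypothesis: P(data | r = 1) = (1/7)(6/7) = 6/49; P(data | r = 2) = (2/7)(5/7) = 10/49; P(data | r = 3) = (3/7)(4/7) = 12/49; P(data | r = 4) = (4/7)(3/7) = 12/49; P(data | r = 5) = (5/7)(2/7) = 10/49.
Weighting by the prior gives 1/5 · 6/49 = 6/245, 1/5 · 10/49 = 2/49, 1/5 · 12/49 = 12/245, 1/5 · 12/49 = 12/245, 1/5 · 10/49 = 2/49; with total 10/49.
Dividing through by the total gives posterior P(r = 1 | data) = 3/25, P(r = 2 | data) = 1/5, P(r = 3 | data) = 6/25, P(r = 4 | data) = 6/25, P(r = 5 | data) = 1/5.
Averaging over the posterior, P(purple next | data) = (6/7)(3/25) + (5/7)(1/5) + (4/7)(6/25) + (3/7)(6/25) + (2/7)(1/5) = 19/35.

0.5429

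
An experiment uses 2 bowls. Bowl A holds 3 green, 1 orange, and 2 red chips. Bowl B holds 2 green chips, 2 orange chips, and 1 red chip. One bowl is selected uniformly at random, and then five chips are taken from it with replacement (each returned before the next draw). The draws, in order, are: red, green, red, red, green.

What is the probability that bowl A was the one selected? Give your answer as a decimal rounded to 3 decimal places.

0.879

Under each hypothesis, the probability of the observed sequence is: P(data | bowl A) = (2/6)(3/6)(2/6)(2/6)(3/6) = 0.0092593; P(data | bowl B) = (1/5)(2/5)(1/5)(1/5)(2/5) = 0.00128.
The prior-weighted likelihoods are 1/2 · 0.0092593 = 0.0046296, 1/2 · 0.00128 = 0.00064; these sum to 0.0052696.
By Bayes' rule, P(bowl A | data) = (0.0046296) / (0.0052696) = 0.87855.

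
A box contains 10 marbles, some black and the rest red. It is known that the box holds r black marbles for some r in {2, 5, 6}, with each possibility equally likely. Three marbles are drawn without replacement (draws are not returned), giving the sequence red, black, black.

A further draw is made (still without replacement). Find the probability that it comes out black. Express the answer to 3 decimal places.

0.472

The likelihood of the observed sequence under each hypothesis: P(data | r = 2) = (8/10)(2/9)(1/8) = 1/45; P(data | r = 5) = (5/10)(5/9)(4/8) = 5/36; P(data | r = 6) = (4/10)(6/9)(5/8) = 1/6.
The prior-weighted likelihoods are 1/3 · 1/45 = 1/135, 1/3 · 5/36 = 5/108, 1/3 · 1/6 = 1/18; these sum to 59/540.
The posterior is then P(r = 2 | data) = 4/59, P(r = 5 | data) = 25/59, P(r = 6 | data) = 30/59.
The predictive probability is P(black next | data) = (0)(4/59) + (3/7)(25/59) + (4/7)(30/59) = 195/413.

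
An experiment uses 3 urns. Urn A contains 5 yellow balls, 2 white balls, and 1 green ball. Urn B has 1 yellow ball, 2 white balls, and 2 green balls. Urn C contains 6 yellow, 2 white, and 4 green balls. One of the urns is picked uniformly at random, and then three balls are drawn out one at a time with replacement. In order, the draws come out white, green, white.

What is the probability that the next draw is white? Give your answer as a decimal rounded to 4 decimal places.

0.3589

Compute the likelihood of the observed sequence for each case: P(data | urn A) = (2/8)(1/8)(2/8) = 0.0078125; P(data | urn B) = (2/5)(2/5)(2/5) = 0.064; P(data | urn C) = (2/12)(4/12)(2/12) = 0.0092593.
The prior-weighted likelihoods are 1/3 · 0.0078125 = 0.0026042, 1/3 · 0.064 = 0.021333, 1/3 · 0.0092593 = 0.0030864; summing to 0.027024.
Normalising, the posterior is P(urn A | data) = 0.096365, P(urn B | data) = 0.78942, P(urn C | data) = 0.11421.
The predictive probability is P(white next | data) = (1/4)(0.096365) + (2/5)(0.78942) + (1/6)(0.11421) = 0.3589.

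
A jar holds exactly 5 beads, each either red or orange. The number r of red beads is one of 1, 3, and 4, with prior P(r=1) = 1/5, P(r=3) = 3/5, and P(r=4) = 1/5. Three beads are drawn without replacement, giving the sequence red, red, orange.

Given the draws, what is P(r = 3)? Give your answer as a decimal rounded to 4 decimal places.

0.7500

For each hypothesis, P(data | H) works out to: P(data | r = 1) = (1/5)(0/4) = 0; P(data | r = 3) = (3/5)(2/4)(2/3) = 1/5; P(data | r = 4) = (4/5)(3/4)(1/3) = 1/5.
Weighting by the prior gives 1/5 · 0 = 0, 3/5 · 1/5 = 3/25, 1/5 · 1/5 = 1/25; with total 4/25.
Hence P(r = 3 | data) = (3/25) / (4/25) = 3/4.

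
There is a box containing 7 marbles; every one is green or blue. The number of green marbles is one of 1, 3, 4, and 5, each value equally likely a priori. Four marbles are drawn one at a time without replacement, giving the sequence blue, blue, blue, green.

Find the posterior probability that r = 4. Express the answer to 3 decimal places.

For each hypothesis, P(data | H) works out to: P(data | r = 1) = (6/7)(5/6)(4/5)(1/4) = 1/7; P(data | r = 3) = (4/7)(3/6)(2/5)(3/4) = 3/35; P(data | r = 4) = (3/7)(2/6)(1/5)(4/4) = 1/35; P(data | r = 5) = (2/7)(1/6)(0/5) = 0.
The prior-weighted likelihoods are 1/4 · 1/7 = 1/28, 1/4 · 3/35 = 3/140, 1/4 · 1/35 = 1/140, 1/4 · 0 = 0; summing to 9/140.
Hence P(r = 4 | data) = (1/140) / (9/140) = 1/9.

0.111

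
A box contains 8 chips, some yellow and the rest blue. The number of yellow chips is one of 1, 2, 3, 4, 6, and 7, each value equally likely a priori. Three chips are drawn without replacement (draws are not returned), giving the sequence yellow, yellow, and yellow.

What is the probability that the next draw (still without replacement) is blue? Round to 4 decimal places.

Compute the likelihood of the observed sequence for each case: P(data | r = 1) = (1/8)(0/7) = 0; P(data | r = 2) = (2/8)(1/7)(0/6) = 0; P(data | r = 3) = (3/8)(2/7)(1/6) = 1/56; P(data | r = 4) = (4/8)(3/7)(2/6) = 1/14; P(data | r = 6) = (6/8)(5/7)(4/6) = 5/14; P(data | r = 7) = (7/8)(6/7)(5/6) = 5/8.
Weighting by the prior gives 1/6 · 0 = 0, 1/6 · 0 = 0, 1/6 · 1/56 = 1/336, 1/6 · 1/14 = 1/84, 1/6 · 5/14 = 5/84, 1/6 · 5/8 = 5/48; summing to 5/28.
Dividing through by the total gives posterior P(r = 1 | data) = 0, P(r = 2 | data) = 0, P(r = 3 | data) = 1/60, P(r = 4 | data) = 1/15, P(r = 6 | data) = 1/3, P(r = 7 | data) = 7/12.
The predictive probability is P(blue next | data) = (1)(1/60) + (4/5)(1/15) + (2/5)(1/3) + (1/5)(7/12) = 8/25.

0.3200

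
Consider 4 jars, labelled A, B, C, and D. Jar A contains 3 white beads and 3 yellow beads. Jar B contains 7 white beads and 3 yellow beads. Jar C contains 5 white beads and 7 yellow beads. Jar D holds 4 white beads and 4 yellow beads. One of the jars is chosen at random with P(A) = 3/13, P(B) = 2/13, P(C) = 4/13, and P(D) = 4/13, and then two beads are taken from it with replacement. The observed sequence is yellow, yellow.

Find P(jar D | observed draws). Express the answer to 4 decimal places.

0.3038

Compute the likelihood of the observed sequence for each case: P(data | jar A) = (3/6)(3/6) = 0.25; P(data | jar B) = (3/10)(3/10) = 0.09; P(data | jar C) = (7/12)(7/12) = 0.34028; P(data | jar D) = (4/8)(4/8) = 0.25.
Weighting by the prior gives 3/13 · 0.25 = 0.057692, 2/13 · 0.09 = 0.013846, 4/13 · 0.34028 = 0.1047, 4/13 · 0.25 = 0.076923; these sum to 0.25316.
Hence P(jar D | data) = (0.076923) / (0.25316) = 0.30385.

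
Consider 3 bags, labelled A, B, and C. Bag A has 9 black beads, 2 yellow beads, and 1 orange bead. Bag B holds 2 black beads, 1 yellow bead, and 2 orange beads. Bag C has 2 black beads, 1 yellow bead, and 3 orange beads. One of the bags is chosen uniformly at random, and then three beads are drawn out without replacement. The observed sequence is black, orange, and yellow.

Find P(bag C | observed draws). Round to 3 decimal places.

0.384

Compute the likelihood of the observed sequence for each case: P(data | bag A) = (9/12)(1/11)(2/10) = 3/220; P(data | bag B) = (2/5)(2/4)(1/3) = 1/15; P(data | bag C) = (2/6)(3/5)(1/4) = 1/20.
Multiplying each by its prior: 1/3 · 3/220 = 1/220, 1/3 · 1/15 = 1/45, 1/3 · 1/20 = 1/60; these sum to 43/990.
By Bayes' rule, P(bag C | data) = (1/60) / (43/990) = 33/86.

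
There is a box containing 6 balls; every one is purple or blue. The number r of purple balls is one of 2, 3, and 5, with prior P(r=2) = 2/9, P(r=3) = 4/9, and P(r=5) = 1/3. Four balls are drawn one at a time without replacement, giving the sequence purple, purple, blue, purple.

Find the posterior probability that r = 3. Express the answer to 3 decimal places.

For each hypothesis, P(data | H) works out to: P(data | r = 2) = (2/6)(1/5)(4/4)(0/3) = 0; P(data | r = 3) = (3/6)(2/5)(3/4)(1/3) = 1/20; P(data | r = 5) = (5/6)(4/5)(1/4)(3/3) = 1/6.
Multiplying each by its prior: 2/9 · 0 = 0, 4/9 · 1/20 = 1/45, 1/3 · 1/6 = 1/18; with total 7/90.
Therefore the posterior P(r = 3 | data) = (1/45) / (7/90) = 2/7.

0.286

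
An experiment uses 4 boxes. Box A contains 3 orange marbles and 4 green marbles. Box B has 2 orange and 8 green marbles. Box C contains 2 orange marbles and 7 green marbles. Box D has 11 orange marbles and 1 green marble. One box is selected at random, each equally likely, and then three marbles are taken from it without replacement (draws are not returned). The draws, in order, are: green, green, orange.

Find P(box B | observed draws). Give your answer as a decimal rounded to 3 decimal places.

Under each hypothesis, the probability of the observed sequence is: P(data | box A) = (4/7)(3/6)(3/5) = 0.17143; P(data | box B) = (8/10)(7/9)(2/8) = 0.15556; P(data | box C) = (7/9)(6/8)(2/7) = 0.16667; P(data | box D) = (1/12)(0/11) = 0.
The prior-weighted likelihoods are 1/4 · 0.17143 = 0.042857, 1/4 · 0.15556 = 0.038889, 1/4 · 0.16667 = 0.041667, 1/4 · 0 = 0; these sum to 0.12341.
So P(box B | data) = (0.038889) / (0.12341) = 0.31511.

0.315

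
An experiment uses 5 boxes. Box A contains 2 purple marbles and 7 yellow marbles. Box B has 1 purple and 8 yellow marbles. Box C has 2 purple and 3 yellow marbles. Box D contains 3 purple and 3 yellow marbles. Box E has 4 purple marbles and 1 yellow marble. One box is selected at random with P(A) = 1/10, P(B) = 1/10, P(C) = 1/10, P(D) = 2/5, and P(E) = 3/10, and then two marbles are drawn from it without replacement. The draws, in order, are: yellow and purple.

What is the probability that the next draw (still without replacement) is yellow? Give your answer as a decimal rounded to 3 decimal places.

Compute the likelihood of the observed sequence for each case: P(data | box A) = (7/9)(2/8) = 0.19444; P(data | box B) = (8/9)(1/8) = 0.11111; P(data | box C) = (3/5)(2/4) = 0.3; P(data | box D) = (3/6)(3/5) = 0.3; P(data | box E) = (1/5)(4/4) = 0.2.
Multiplying each by its prior: 1/10 · 0.19444 = 0.019444, 1/10 · 0.11111 = 0.011111, 1/10 · 0.3 = 0.03, 2/5 · 0.3 = 0.12, 3/10 · 0.2 = 0.06; these sum to 0.24056.
Dividing through by the total gives posterior P(box A | data) = 0.080831, P(box B | data) = 0.046189, P(box C | data) = 0.12471, P(box D | data) = 0.49885, P(box E | data) = 0.24942.
Averaging over the posterior, P(yellow next | data) = (6/7)(0.080831) + (1)(0.046189) + (2/3)(0.12471) + (1/2)(0.49885) + (0)(0.24942) = 0.44804.

0.448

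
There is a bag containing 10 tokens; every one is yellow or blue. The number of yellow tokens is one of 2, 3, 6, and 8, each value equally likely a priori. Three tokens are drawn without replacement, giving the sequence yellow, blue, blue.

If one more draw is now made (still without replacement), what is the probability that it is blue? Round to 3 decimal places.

Compute the likelihood of the observed sequence for each case: P(data | r = 2) = (2/10)(8/9)(7/8) = 0.15556; P(data | r = 3) = (3/10)(7/9)(6/8) = 0.175; P(data | r = 6) = (6/10)(4/9)(3/8) = 0.1; P(data | r = 8) = (8/10)(2/9)(1/8) = 0.022222.
Weighting by the prior gives 1/4 · 0.15556 = 0.038889, 1/4 · 0.175 = 0.04375, 1/4 · 0.1 = 0.025, 1/4 · 0.022222 = 0.0055556; these sum to 0.11319.
The posterior is then P(r = 2 | data) = 0.34356, P(r = 3 | data) = 0.3865, P(r = 6 | data) = 0.22086, P(r = 8 | data) = 0.04908.
So P(blue next | data) = Σ P(blue next | H) P(H | data) = (6/7)(0.34356) + (5/7)(0.3865) + (2/7)(0.22086) + (0)(0.04908) = 0.63365.

0.634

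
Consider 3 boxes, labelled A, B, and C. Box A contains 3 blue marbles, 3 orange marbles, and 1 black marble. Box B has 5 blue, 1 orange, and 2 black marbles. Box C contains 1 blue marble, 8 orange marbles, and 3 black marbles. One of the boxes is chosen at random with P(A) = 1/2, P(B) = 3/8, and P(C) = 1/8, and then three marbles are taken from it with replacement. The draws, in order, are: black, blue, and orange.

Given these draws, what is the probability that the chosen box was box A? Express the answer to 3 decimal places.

Under each hypothesis, the probability of the observed sequence is: P(data | box A) = (1/7)(3/7)(3/7) = 0.026239; P(data | box B) = (2/8)(5/8)(1/8) = 0.019531; P(data | box C) = (3/12)(1/12)(8/12) = 0.013889.
Weighting by the prior gives 1/2 · 0.026239 = 0.01312, 3/8 · 0.019531 = 0.0073242, 1/8 · 0.013889 = 0.0017361; these sum to 0.02218.
Hence P(box A | data) = (0.01312) / (0.02218) = 0.59151.

0.592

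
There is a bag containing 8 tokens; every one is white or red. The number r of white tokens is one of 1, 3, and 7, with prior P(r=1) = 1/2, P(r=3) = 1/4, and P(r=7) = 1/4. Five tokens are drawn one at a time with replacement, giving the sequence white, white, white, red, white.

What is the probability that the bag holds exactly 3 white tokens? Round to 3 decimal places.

0.144

The likelihood of the observed sequence under each hypothesis: P(data | r = 1) = (1/8)(1/8)(1/8)(7/8)(1/8) = 0.00021362; P(data | r = 3) = (3/8)(3/8)(3/8)(5/8)(3/8) = 0.01236; P(data | r = 7) = (7/8)(7/8)(7/8)(1/8)(7/8) = 0.073273.
Multiplying each by its prior: 1/2 · 0.00021362 = 0.00010681, 1/4 · 0.01236 = 0.0030899, 1/4 · 0.073273 = 0.018318; summing to 0.021515.
So P(r = 3 | data) = (0.0030899) / (0.021515) = 0.14362.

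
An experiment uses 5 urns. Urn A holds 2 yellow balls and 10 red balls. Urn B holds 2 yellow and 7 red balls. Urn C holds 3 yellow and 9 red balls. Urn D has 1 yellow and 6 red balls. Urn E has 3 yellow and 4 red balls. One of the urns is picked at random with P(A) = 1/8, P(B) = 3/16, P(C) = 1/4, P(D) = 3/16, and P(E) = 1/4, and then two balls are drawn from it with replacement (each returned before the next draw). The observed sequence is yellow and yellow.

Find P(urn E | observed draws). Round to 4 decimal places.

0.5879

For each hypothesis, P(data | H) works out to: P(data | urn A) = (2/12)(2/12) = 0.027778; P(data | urn B) = (2/9)(2/9) = 0.049383; P(data | urn C) = (3/12)(3/12) = 0.0625; P(data | urn D) = (1/7)(1/7) = 0.020408; P(data | urn E) = (3/7)(3/7) = 0.18367.
Weighting by the prior gives 1/8 · 0.027778 = 0.0034722, 3/16 · 0.049383 = 0.0092593, 1/4 · 0.0625 = 0.015625, 3/16 · 0.020408 = 0.0038265, 1/4 · 0.18367 = 0.045918; these sum to 0.078101.
So P(urn E | data) = (0.045918) / (0.078101) = 0.58793.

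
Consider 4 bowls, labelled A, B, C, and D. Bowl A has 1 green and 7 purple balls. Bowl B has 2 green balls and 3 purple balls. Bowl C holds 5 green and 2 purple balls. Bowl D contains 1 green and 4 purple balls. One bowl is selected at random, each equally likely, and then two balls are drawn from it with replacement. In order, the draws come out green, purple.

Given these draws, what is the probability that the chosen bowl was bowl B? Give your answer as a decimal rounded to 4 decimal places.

0.3364

Under each hypothesis, the probability of the observed sequence is: P(data | bowl A) = (1/8)(7/8) = 0.10938; P(data | bowl B) = (2/5)(3/5) = 0.24; P(data | bowl C) = (5/7)(2/7) = 0.20408; P(data | bowl D) = (1/5)(4/5) = 0.16.
Weighting by the prior gives 1/4 · 0.10938 = 0.027344, 1/4 · 0.24 = 0.06, 1/4 · 0.20408 = 0.05102, 1/4 · 0.16 = 0.04; summing to 0.17836.
Therefore the posterior P(bowl B | data) = (0.06) / (0.17836) = 0.33639.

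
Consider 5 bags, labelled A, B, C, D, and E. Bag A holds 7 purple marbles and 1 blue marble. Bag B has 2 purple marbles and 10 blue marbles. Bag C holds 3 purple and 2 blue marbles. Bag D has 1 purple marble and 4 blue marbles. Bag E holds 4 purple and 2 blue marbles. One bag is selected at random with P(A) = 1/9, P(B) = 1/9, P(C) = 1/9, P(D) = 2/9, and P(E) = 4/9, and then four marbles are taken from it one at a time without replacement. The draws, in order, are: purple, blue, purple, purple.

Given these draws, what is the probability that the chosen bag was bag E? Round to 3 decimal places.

0.703

The likelihood of the observed sequence under each hypothesis: P(data | bag A) = (7/8)(1/7)(6/6)(5/5) = 0.125; P(data | bag B) = (2/12)(10/11)(1/10)(0/9) = 0; P(data | bag C) = (3/5)(2/4)(2/3)(1/2) = 0.1; P(data | bag D) = (1/5)(4/4)(0/3) = 0; P(data | bag E) = (4/6)(2/5)(3/4)(2/3) = 0.13333.
Weighting by the prior gives 1/9 · 0.125 = 0.013889, 1/9 · 0 = 0, 1/9 · 0.1 = 0.011111, 2/9 · 0 = 0, 4/9 · 0.13333 = 0.059259; with total 0.084259.
By Bayes' rule, P(bag E | data) = (0.059259) / (0.084259) = 0.7033.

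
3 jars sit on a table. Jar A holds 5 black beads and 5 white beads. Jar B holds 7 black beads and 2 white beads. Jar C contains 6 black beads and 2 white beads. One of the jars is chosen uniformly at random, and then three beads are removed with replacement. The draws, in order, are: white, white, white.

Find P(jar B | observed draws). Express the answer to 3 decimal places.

The likelihood of the observed sequence under each hypothesis: P(data | jar A) = (5/10)(5/10)(5/10) = 0.125; P(data | jar B) = (2/9)(2/9)(2/9) = 0.010974; P(data | jar C) = (2/8)(2/8)(2/8) = 0.015625.
Multiplying each by its prior: 1/3 · 0.125 = 0.041667, 1/3 · 0.010974 = 0.003658, 1/3 · 0.015625 = 0.0052083; summing to 0.050533.
Hence P(jar B | data) = (0.003658) / (0.050533) = 0.072388.

0.072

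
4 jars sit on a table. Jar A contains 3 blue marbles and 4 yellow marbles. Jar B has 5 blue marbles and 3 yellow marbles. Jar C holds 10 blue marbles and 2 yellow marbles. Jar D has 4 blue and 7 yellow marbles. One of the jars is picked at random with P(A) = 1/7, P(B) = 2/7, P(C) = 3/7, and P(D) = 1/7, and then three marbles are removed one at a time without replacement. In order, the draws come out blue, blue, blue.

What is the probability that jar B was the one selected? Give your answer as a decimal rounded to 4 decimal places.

0.1745

Compute the likelihood of the observed sequence for each case: P(data | jar A) = (3/7)(2/6)(1/5) = 0.028571; P(data | jar B) = (5/8)(4/7)(3/6) = 0.17857; P(data | jar C) = (10/12)(9/11)(8/10) = 0.54545; P(data | jar D) = (4/11)(3/10)(2/9) = 0.024242.
Weighting by the prior gives 1/7 · 0.028571 = 0.0040816, 2/7 · 0.17857 = 0.05102, 3/7 · 0.54545 = 0.23377, 1/7 · 0.024242 = 0.0034632; with total 0.29233.
Therefore the posterior P(jar B | data) = (0.05102) / (0.29233) = 0.17453.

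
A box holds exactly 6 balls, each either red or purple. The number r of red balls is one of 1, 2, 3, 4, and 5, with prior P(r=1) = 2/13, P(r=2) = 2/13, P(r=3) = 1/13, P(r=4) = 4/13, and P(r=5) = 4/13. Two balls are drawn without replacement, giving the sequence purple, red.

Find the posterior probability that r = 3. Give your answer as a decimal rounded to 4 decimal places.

0.1034

Under each hypothesis, the probability of the observed sequence is: P(data | r = 1) = (5/6)(1/5) = 1/6; P(data | r = 2) = (4/6)(2/5) = 4/15; P(data | r = 3) = (3/6)(3/5) = 3/10; P(data | r = 4) = (2/6)(4/5) = 4/15; P(data | r = 5) = (1/6)(5/5) = 1/6.
Multiplying each by its prior: 2/13 · 1/6 = 1/39, 2/13 · 4/15 = 8/195, 1/13 · 3/10 = 3/130, 4/13 · 4/15 = 16/195, 4/13 · 1/6 = 2/39; summing to 29/130.
By Bayes' rule, P(r = 3 | data) = (3/130) / (29/130) = 3/29.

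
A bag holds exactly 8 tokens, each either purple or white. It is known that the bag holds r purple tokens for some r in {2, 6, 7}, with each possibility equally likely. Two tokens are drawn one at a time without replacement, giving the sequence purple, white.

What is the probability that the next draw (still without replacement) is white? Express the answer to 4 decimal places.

0.3871

Under each hypothesis, the probability of the observed sequence is: P(data | r = 2) = (2/8)(6/7) = 3/14; P(data | r = 6) = (6/8)(2/7) = 3/14; P(data | r = 7) = (7/8)(1/7) = 1/8.
Weighting by the prior gives 1/3 · 3/14 = 1/14, 1/3 · 3/14 = 1/14, 1/3 · 1/8 = 1/24; with total 31/168.
The posterior is then P(r = 2 | data) = 12/31, P(r = 6 | data) = 12/31, P(r = 7 | data) = 7/31.
The predictive probability is P(white next | data) = (5/6)(12/31) + (1/6)(12/31) + (0)(7/31) = 12/31.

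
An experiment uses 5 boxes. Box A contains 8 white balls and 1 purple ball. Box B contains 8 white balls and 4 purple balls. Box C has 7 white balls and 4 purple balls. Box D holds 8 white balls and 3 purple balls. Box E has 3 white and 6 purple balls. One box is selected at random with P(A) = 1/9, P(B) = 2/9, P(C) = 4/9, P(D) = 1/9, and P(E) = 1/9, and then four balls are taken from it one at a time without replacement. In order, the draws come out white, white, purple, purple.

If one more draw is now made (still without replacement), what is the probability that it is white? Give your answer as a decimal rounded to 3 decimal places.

The likelihood of the observed sequence under each hypothesis: P(data | box A) = (8/9)(7/8)(1/7)(0/6) = 0; P(data | box B) = (8/12)(7/11)(4/10)(3/9) = 0.056566; P(data | box C) = (7/11)(6/10)(4/9)(3/8) = 0.063636; P(data | box D) = (8/11)(7/10)(3/9)(2/8) = 0.042424; P(data | box E) = (3/9)(2/8)(6/7)(5/6) = 0.059524.
Multiplying each by its prior: 1/9 · 0 = 0, 2/9 · 0.056566 = 0.01257, 4/9 · 0.063636 = 0.028283, 1/9 · 0.042424 = 0.0047138, 1/9 · 0.059524 = 0.0066138; with total 0.052181.
Dividing through by the total gives posterior P(box A | data) = 0, P(box B | data) = 0.2409, P(box C | data) = 0.54202, P(box D | data) = 0.090336, P(box E | data) = 0.12675.
The predictive probability is P(white next | data) = (3/4)(0.2409) + (5/7)(0.54202) + (6/7)(0.090336) + (1/5)(0.12675) = 0.67061.

0.671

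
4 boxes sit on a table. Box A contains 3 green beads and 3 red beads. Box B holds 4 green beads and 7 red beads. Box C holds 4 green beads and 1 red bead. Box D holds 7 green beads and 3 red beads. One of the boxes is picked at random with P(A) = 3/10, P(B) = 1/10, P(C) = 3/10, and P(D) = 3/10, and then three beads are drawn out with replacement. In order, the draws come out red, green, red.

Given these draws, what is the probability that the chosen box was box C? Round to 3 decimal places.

The likelihood of the observed sequence under each hypothesis: P(data | box A) = (3/6)(3/6)(3/6) = 0.125; P(data | box B) = (7/11)(4/11)(7/11) = 0.14726; P(data | box C) = (1/5)(4/5)(1/5) = 0.032; P(data | box D) = (3/10)(7/10)(3/10) = 0.063.
The prior-weighted likelihoods are 3/10 · 0.125 = 0.0375, 1/10 · 0.14726 = 0.014726, 3/10 · 0.032 = 0.0096, 3/10 · 0.063 = 0.0189; with total 0.080726.
Therefore the posterior P(box C | data) = (0.0096) / (0.080726) = 0.11892.

0.119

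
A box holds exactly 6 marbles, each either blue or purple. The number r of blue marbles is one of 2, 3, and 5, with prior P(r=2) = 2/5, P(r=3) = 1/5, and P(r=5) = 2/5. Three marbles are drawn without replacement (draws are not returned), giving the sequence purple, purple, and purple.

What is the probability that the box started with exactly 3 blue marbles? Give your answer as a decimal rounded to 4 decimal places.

Under each hypothesis, the probability of the observed sequence is: P(data | r = 2) = (4/6)(3/5)(2/4) = 1/5; P(data | r = 3) = (3/6)(2/5)(1/4) = 1/20; P(data | r = 5) = (1/6)(0/5) = 0.
Weighting by the prior gives 2/5 · 1/5 = 2/25, 1/5 · 1/20 = 1/100, 2/5 · 0 = 0; with total 9/100.
Hence P(r = 3 | data) = (1/100) / (9/100) = 1/9.

0.1111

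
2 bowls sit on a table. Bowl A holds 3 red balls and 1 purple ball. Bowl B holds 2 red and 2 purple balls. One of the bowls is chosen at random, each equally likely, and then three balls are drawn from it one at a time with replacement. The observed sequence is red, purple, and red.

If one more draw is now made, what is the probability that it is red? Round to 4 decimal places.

For each hypothesis, P(data | H) works out to: P(data | bowl A) = (3/4)(1/4)(3/4) = 9/64; P(data | bowl B) = (2/4)(2/4)(2/4) = 1/8.
Weighting by the prior gives 1/2 · 9/64 = 9/128, 1/2 · 1/8 = 1/16; these sum to 17/128.
Dividing through by the total gives posterior P(bowl A | data) = 9/17, P(bowl B | data) = 8/17.
The predictive probability is P(red next | data) = (3/4)(9/17) + (1/2)(8/17) = 43/68.

0.6324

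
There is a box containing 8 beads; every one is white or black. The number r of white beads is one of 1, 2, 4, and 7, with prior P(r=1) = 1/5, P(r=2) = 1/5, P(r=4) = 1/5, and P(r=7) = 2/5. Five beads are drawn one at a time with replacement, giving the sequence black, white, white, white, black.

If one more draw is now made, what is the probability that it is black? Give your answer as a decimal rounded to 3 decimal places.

0.418

Under each hypothesis, the probability of the observed sequence is: P(data | r = 1) = (7/8)(1/8)(1/8)(1/8)(7/8) = 0.0014954; P(data | r = 2) = (6/8)(2/8)(2/8)(2/8)(6/8) = 0.0087891; P(data | r = 4) = (4/8)(4/8)(4/8)(4/8)(4/8) = 0.03125; P(data | r = 7) = (1/8)(7/8)(7/8)(7/8)(1/8) = 0.010468.
The prior-weighted likelihoods are 1/5 · 0.0014954 = 0.00029907, 1/5 · 0.0087891 = 0.0017578, 1/5 · 0.03125 = 0.00625, 2/5 · 0.010468 = 0.004187; with total 0.012494.
Normalising, the posterior is P(r = 1 | data) = 0.023937, P(r = 2 | data) = 0.14069, P(r = 4 | data) = 0.50024, P(r = 7 | data) = 0.33512.
So P(black next | data) = Σ P(black next | H) P(H | data) = (7/8)(0.023937) + (3/4)(0.14069) + (1/2)(0.50024) + (1/8)(0.33512) = 0.41848.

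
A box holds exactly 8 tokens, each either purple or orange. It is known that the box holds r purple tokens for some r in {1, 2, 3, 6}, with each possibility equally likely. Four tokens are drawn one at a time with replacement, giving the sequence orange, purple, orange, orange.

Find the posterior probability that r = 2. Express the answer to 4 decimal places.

0.3606

For each hypothesis, P(data | H) works out to: P(data | r = 1) = (7/8)(1/8)(7/8)(7/8) = 0.08374; P(data | r = 2) = (6/8)(2/8)(6/8)(6/8) = 0.10547; P(data | r = 3) = (5/8)(3/8)(5/8)(5/8) = 0.091553; P(data | r = 6) = (2/8)(6/8)(2/8)(2/8) = 0.011719.
Multiplying each by its prior: 1/4 · 0.08374 = 0.020935, 1/4 · 0.10547 = 0.026367, 1/4 · 0.091553 = 0.022888, 1/4 · 0.011719 = 0.0029297; with total 0.07312.
Hence P(r = 2 | data) = (0.026367) / (0.07312) = 0.3606.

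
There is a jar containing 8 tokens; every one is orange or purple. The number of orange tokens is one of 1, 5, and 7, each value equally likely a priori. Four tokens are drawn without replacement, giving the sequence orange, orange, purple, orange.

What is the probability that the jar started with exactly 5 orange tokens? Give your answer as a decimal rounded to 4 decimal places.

0.4615

For each hypothesis, P(data | H) works out to: P(data | r = 1) = (1/8)(0/7) = 0; P(data | r = 5) = (5/8)(4/7)(3/6)(3/5) = 3/28; P(data | r = 7) = (7/8)(6/7)(1/6)(5/5) = 1/8.
Weighting by the prior gives 1/3 · 0 = 0, 1/3 · 3/28 = 1/28, 1/3 · 1/8 = 1/24; these sum to 13/168.
So P(r = 5 | data) = (1/28) / (13/168) = 6/13.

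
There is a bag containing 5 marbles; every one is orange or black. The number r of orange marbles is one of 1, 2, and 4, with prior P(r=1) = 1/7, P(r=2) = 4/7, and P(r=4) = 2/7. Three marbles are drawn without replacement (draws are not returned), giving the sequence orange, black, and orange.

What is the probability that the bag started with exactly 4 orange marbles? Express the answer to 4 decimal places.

0.5000

The likelihood of the observed sequence under each hypothesis: P(data | r = 1) = (1/5)(4/4)(0/3) = 0; P(data | r = 2) = (2/5)(3/4)(1/3) = 1/10; P(data | r = 4) = (4/5)(1/4)(3/3) = 1/5.
Weighting by the prior gives 1/7 · 0 = 0, 4/7 · 1/10 = 2/35, 2/7 · 1/5 = 2/35; with total 4/35.
By Bayes' rule, P(r = 4 | data) = (2/35) / (4/35) = 1/2.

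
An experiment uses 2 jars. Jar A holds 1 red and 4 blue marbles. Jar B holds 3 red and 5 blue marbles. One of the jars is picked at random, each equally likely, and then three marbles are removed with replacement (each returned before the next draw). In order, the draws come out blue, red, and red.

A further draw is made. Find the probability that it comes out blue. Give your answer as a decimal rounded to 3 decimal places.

Compute the likelihood of the observed sequence for each case: P(data | jar A) = (4/5)(1/5)(1/5) = 0.032; P(data | jar B) = (5/8)(3/8)(3/8) = 0.087891.
The prior-weighted likelihoods are 1/2 · 0.032 = 0.016, 1/2 · 0.087891 = 0.043945; summing to 0.059945.
The posterior is then P(jar A | data) = 0.26691, P(jar B | data) = 0.73309.
Averaging over the posterior, P(blue next | data) = (4/5)(0.26691) + (5/8)(0.73309) = 0.67171.

0.672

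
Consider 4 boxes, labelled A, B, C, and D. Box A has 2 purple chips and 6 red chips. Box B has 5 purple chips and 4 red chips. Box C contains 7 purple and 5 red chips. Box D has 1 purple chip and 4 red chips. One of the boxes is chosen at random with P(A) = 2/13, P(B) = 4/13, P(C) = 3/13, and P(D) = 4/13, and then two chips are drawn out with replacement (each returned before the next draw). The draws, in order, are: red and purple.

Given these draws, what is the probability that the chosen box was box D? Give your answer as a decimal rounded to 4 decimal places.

Compute the likelihood of the observed sequence for each case: P(data | box A) = (6/8)(2/8) = 0.1875; P(data | box B) = (4/9)(5/9) = 0.24691; P(data | box C) = (5/12)(7/12) = 0.24306; P(data | box D) = (4/5)(1/5) = 0.16.
The prior-weighted likelihoods are 2/13 · 0.1875 = 0.028846, 4/13 · 0.24691 = 0.075973, 3/13 · 0.24306 = 0.05609, 4/13 · 0.16 = 0.049231; summing to 0.21014.
By Bayes' rule, P(box D | data) = (0.049231) / (0.21014) = 0.23428.

0.2343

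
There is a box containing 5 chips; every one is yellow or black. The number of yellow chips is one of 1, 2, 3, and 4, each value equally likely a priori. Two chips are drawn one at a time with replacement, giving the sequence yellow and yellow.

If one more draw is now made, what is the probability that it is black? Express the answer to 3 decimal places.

The likelihood of the observed sequence under each hypothesis: P(data | r = 1) = (1/5)(1/5) = 1/25; P(data | r = 2) = (2/5)(2/5) = 4/25; P(data | r = 3) = (3/5)(3/5) = 9/25; P(data | r = 4) = (4/5)(4/5) = 16/25.
Multiplying each by its prior: 1/4 · 1/25 = 1/100, 1/4 · 4/25 = 1/25, 1/4 · 9/25 = 9/100, 1/4 · 16/25 = 4/25; summing to 3/10.
Normalising, the posterior is P(r = 1 | data) = 1/30, P(r = 2 | data) = 2/15, P(r = 3 | data) = 3/10, P(r = 4 | data) = 8/15.
Averaging over the posterior, P(black next | data) = (4/5)(1/30) + (3/5)(2/15) + (2/5)(3/10) + (1/5)(8/15) = 1/3.

0.333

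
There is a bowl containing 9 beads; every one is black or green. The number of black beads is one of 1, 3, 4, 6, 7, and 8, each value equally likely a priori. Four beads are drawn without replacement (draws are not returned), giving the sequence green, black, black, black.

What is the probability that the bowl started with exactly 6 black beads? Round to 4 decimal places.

Under each hypothesis, the probability of the observed sequence is: P(data | r = 1) = (8/9)(1/8)(0/7) = 0; P(data | r = 3) = (6/9)(3/8)(2/7)(1/6) = 1/84; P(data | r = 4) = (5/9)(4/8)(3/7)(2/6) = 5/126; P(data | r = 6) = (3/9)(6/8)(5/7)(4/6) = 5/42; P(data | r = 7) = (2/9)(7/8)(6/7)(5/6) = 5/36; P(data | r = 8) = (1/9)(8/8)(7/7)(6/6) = 1/9.
Weighting by the prior gives 1/6 · 0 = 0, 1/6 · 1/84 = 1/504, 1/6 · 5/126 = 5/756, 1/6 · 5/42 = 5/252, 1/6 · 5/36 = 5/216, 1/6 · 1/9 = 1/54; these sum to 53/756.
By Bayes' rule, P(r = 6 | data) = (5/252) / (53/756) = 15/53.

0.2830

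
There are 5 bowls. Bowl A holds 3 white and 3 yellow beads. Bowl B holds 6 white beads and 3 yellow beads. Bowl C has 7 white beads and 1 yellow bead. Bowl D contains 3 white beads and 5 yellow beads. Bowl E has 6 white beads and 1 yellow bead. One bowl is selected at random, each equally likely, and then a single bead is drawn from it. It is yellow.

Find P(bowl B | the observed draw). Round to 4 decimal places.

0.1931

The likelihood of this draw under each hypothesis: P(data | bowl A) = (3/6) = 1/2; P(data | bowl B) = (3/9) = 1/3; P(data | bowl C) = (1/8) = 1/8; P(data | bowl D) = (5/8) = 5/8; P(data | bowl E) = (1/7) = 1/7.
Weighting by the prior gives 1/5 · 1/2 = 1/10, 1/5 · 1/3 = 1/15, 1/5 · 1/8 = 1/40, 1/5 · 5/8 = 1/8, 1/5 · 1/7 = 1/35; with total 29/84.
Hence P(bowl B | data) = (1/15) / (29/84) = 28/145.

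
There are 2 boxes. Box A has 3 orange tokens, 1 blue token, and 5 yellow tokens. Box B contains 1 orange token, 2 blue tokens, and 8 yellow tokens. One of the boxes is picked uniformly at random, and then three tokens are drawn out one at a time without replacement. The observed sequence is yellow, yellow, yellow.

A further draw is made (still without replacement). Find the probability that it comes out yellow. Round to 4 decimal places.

0.5493

Under each hypothesis, the probability of the observed sequence is: P(data | box A) = (5/9)(4/8)(3/7) = 0.11905; P(data | box B) = (8/11)(7/10)(6/9) = 0.33939.
Multiplying each by its prior: 1/2 · 0.11905 = 0.059524, 1/2 · 0.33939 = 0.1697; summing to 0.22922.
The posterior is then P(box A | data) = 0.25968, P(box B | data) = 0.74032.
The predictive probability is P(yellow next | data) = (1/3)(0.25968) + (5/8)(0.74032) = 0.54926.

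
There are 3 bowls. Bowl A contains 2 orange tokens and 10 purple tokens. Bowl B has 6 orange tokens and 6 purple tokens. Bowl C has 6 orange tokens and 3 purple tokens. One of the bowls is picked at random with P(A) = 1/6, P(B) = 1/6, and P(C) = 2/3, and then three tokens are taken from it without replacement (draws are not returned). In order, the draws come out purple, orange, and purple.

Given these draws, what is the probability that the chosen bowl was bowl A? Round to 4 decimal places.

Compute the likelihood of the observed sequence for each case: P(data | bowl A) = (10/12)(2/11)(9/10) = 3/22; P(data | bowl B) = (6/12)(6/11)(5/10) = 3/22; P(data | bowl C) = (3/9)(6/8)(2/7) = 1/14.
The prior-weighted likelihoods are 1/6 · 3/22 = 1/44, 1/6 · 3/22 = 1/44, 2/3 · 1/14 = 1/21; these sum to 43/462.
So P(bowl A | data) = (1/44) / (43/462) = 21/86.

0.2442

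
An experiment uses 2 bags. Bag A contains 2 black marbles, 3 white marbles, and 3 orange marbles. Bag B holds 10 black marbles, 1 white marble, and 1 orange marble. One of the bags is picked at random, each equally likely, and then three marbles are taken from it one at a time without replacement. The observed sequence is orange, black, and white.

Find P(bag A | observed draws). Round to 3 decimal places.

The likelihood of the observed sequence under each hypothesis: P(data | bag A) = (3/8)(2/7)(3/6) = 0.053571; P(data | bag B) = (1/12)(10/11)(1/10) = 0.0075758.
The prior-weighted likelihoods are 1/2 · 0.053571 = 0.026786, 1/2 · 0.0075758 = 0.0037879; summing to 0.030574.
Therefore the posterior P(bag A | data) = (0.026786) / (0.030574) = 0.87611.

0.876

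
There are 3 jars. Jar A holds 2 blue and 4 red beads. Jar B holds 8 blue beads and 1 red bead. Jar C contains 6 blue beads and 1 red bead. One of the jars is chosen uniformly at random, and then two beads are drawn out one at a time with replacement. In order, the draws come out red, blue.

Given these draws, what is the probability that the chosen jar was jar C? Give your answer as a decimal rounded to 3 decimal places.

0.276

The likelihood of the observed sequence under each hypothesis: P(data | jar A) = (4/6)(2/6) = 0.22222; P(data | jar B) = (1/9)(8/9) = 0.098765; P(data | jar C) = (1/7)(6/7) = 0.12245.
Multiplying each by its prior: 1/3 · 0.22222 = 0.074074, 1/3 · 0.098765 = 0.032922, 1/3 · 0.12245 = 0.040816; these sum to 0.14781.
By Bayes' rule, P(jar C | data) = (0.040816) / (0.14781) = 0.27614.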